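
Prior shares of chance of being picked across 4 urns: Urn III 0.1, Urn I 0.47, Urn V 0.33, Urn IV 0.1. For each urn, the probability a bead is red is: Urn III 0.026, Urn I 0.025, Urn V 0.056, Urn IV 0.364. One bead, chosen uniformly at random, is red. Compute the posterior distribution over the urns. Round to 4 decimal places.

By Bayes' rule, posterior ∝ prior × likelihood:
  Urn III: 0.1 × 0.026 = 0.0026
  Urn I: 0.47 × 0.025 = 0.01175
  Urn V: 0.33 × 0.056 = 0.01848
  Urn IV: 0.1 × 0.364 = 0.0364
Total = 0.06923.
P(Urn III | red) = 0.0026/0.06923 ≈ 0.0376
P(Urn I | red) = 0.01175/0.06923 ≈ 0.1697
P(Urn V | red) = 0.01848/0.06923 ≈ 0.2669
P(Urn IV | red) = 0.0364/0.06923 ≈ 0.5258

Urn III 0.0376, Urn I 0.1697, Urn V 0.2669, Urn IV 0.5258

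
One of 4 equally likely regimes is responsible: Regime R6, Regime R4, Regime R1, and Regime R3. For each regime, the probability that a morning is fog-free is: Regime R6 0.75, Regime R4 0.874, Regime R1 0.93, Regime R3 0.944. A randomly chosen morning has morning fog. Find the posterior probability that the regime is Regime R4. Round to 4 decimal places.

0.2510

Taking complements, P(fog | each) = Regime R6 0.25, Regime R4 0.126, Regime R1 0.07, Regime R3 0.056.
With a uniform prior (1/4 each), posterior ∝ likelihood:
  Regime R6: 0.25
  Regime R4: 0.126
  Regime R1: 0.07
  Regime R3: 0.056
Normalizing constant = 0.502.
P(Regime R4 | evidence) = 0.126 / 0.502 ≈ 0.2510.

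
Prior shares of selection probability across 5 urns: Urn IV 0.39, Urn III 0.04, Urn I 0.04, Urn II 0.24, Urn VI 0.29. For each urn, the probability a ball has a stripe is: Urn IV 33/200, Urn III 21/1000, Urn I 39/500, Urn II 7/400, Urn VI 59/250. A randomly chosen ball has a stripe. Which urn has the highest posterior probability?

Prior × likelihood for each hypothesis:
  Urn IV: 0.39 × 0.165 = 0.06435
  Urn III: 0.04 × 0.021 = 0.00084
  Urn I: 0.04 × 0.078 = 0.00312
  Urn II: 0.24 × 0.0175 = 0.0042
  Urn VI: 0.29 × 0.236 = 0.06844
Normalizing constant = 0.14095.
Largest term belongs to Urn VI, so Urn VI is most probable.

Urn VI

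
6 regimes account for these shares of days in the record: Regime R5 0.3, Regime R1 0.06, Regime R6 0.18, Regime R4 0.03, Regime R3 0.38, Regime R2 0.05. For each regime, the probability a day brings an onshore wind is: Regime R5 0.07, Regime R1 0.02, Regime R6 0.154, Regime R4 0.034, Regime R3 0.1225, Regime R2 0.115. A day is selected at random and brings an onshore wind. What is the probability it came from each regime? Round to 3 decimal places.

Prior × likelihood for each hypothesis:
  Regime R5: 0.3 × 0.07 = 0.021
  Regime R1: 0.06 × 0.02 = 0.0012
  Regime R6: 0.18 × 0.154 = 0.02772
  Regime R4: 0.03 × 0.034 = 0.00102
  Regime R3: 0.38 × 0.1225 = 0.04655
  Regime R2: 0.05 × 0.115 = 0.00575
Normalizing constant = 0.10324.
P(Regime R5 | onshore) = 0.021/0.10324 ≈ 0.203
P(Regime R1 | onshore) = 0.0012/0.10324 ≈ 0.012
P(Regime R6 | onshore) = 0.02772/0.10324 ≈ 0.269
P(Regime R4 | onshore) = 0.00102/0.10324 ≈ 0.010
P(Regime R3 | onshore) = 0.04655/0.10324 ≈ 0.451
P(Regime R2 | onshore) = 0.00575/0.10324 ≈ 0.056

Regime R5 0.203, Regime R1 0.012, Regime R6 0.269, Regime R4 0.010, Regime R3 0.451, Regime R2 0.056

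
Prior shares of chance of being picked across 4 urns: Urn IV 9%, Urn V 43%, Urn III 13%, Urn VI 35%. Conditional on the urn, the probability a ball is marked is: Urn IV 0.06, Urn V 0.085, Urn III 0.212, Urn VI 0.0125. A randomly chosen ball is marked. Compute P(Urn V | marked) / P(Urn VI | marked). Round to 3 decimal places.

Compute prior × likelihood for every hypothesis:
  Urn IV: 0.09 × 0.06 = 0.0054
  Urn V: 0.43 × 0.085 = 0.03655
  Urn III: 0.13 × 0.212 = 0.02756
  Urn VI: 0.35 × 0.0125 = 0.004375
Sum = 0.073885.
The ratio is 0.03655 / 0.004375 (the normalizer cancels) = 8.354.

8.354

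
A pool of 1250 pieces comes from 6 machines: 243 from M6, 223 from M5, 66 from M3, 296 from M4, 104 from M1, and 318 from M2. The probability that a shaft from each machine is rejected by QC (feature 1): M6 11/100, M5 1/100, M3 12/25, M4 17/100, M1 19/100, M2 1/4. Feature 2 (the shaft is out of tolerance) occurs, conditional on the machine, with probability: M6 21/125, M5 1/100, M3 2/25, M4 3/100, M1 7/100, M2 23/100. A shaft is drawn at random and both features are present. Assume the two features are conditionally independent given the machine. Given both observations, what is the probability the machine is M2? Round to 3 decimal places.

Prior × likelihood for each hypothesis:
  M6: 0.1944 × 0.11 × 0.168 = 0.003592512
  M5: 0.1784 × 0.01 × 0.01 = 0.00001784
  M3: 0.0528 × 0.48 × 0.08 = 0.00202752
  M4: 0.2368 × 0.17 × 0.03 = 0.00120768
  M1: 0.0832 × 0.19 × 0.07 = 0.00110656
  M2: 0.2544 × 0.25 × 0.23 = 0.014628
Total = 0.022580112.
P(M2 | evidence) = 0.014628 / 0.022580112 ≈ 0.648.

0.648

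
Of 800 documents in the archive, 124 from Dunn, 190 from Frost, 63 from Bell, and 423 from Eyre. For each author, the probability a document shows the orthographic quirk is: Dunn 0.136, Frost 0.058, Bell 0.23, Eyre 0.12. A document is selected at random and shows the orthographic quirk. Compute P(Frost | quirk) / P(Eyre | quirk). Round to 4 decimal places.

By Bayes' rule, posterior ∝ prior × likelihood:
  Dunn: 0.155 × 0.136 = 0.02108
  Frost: 0.2375 × 0.058 = 0.013775
  Bell: 0.07875 × 0.23 = 0.0181125
  Eyre: 0.52875 × 0.12 = 0.06345
Normalizing constant = 0.1164175.
The ratio is 0.013775 / 0.06345 (the normalizer cancels) = 0.2171.

0.2171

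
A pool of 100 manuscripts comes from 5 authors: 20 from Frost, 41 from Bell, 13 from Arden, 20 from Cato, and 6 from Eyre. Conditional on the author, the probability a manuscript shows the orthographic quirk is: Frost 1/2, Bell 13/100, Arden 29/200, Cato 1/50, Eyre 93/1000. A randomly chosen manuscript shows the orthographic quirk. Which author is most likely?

Compute prior × likelihood for every hypothesis:
  Frost: 0.2 × 0.5 = 0.1
  Bell: 0.41 × 0.13 = 0.0533
  Arden: 0.13 × 0.145 = 0.01885
  Cato: 0.2 × 0.02 = 0.004
  Eyre: 0.06 × 0.093 = 0.00558
Sum = 0.18173.
Largest term belongs to Frost, so Frost is most probable.

Frost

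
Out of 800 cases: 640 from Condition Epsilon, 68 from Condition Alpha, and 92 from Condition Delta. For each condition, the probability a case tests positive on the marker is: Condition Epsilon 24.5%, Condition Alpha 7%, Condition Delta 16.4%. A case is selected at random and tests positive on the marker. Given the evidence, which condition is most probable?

By Bayes' rule, posterior ∝ prior × likelihood:
  Condition Epsilon: 0.8 × 0.245 = 0.196
  Condition Alpha: 0.085 × 0.07 = 0.00595
  Condition Delta: 0.115 × 0.164 = 0.01886
Sum = 0.22081.
Largest term belongs to Condition Epsilon, so Condition Epsilon is most probable.

Condition Epsilon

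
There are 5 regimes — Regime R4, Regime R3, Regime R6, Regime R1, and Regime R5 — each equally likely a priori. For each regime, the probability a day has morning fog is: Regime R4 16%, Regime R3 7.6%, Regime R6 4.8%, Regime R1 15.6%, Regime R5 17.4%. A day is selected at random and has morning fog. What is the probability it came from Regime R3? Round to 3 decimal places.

With a uniform prior (1/5 each), posterior ∝ likelihood:
  Regime R4: 0.16
  Regime R3: 0.076
  Regime R6: 0.048
  Regime R1: 0.156
  Regime R5: 0.174
Total = 0.614.
P(Regime R3 | evidence) = 0.076 / 0.614 ≈ 0.124.

0.124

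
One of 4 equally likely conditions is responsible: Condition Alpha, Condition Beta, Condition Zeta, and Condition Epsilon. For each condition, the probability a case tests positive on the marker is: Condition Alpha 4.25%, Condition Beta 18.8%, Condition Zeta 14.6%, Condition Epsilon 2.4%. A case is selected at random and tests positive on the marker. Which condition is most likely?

Since the prior is uniform, the posterior is proportional to the likelihood:
  Condition Alpha: 0.0425
  Condition Beta: 0.188
  Condition Zeta: 0.146
  Condition Epsilon: 0.024
Sum = 0.4005.
Largest term belongs to Condition Beta, so Condition Beta is most probable.

Condition Beta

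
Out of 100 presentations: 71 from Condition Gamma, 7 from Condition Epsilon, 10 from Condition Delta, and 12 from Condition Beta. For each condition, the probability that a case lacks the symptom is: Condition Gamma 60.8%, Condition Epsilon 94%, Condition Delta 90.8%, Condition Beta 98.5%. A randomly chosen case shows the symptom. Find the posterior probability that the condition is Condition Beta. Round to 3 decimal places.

Taking complements, P(symptomatic | each) = Condition Gamma 0.392, Condition Epsilon 0.06, Condition Delta 0.092, Condition Beta 0.015.
Unnormalized posteriors (prior × likelihood):
  Condition Gamma: 0.71 × 0.392 = 0.27832
  Condition Epsilon: 0.07 × 0.06 = 0.0042
  Condition Delta: 0.1 × 0.092 = 0.0092
  Condition Beta: 0.12 × 0.015 = 0.0018
Sum = 0.29352.
P(Condition Beta | evidence) = 0.0018 / 0.29352 ≈ 0.006.

0.006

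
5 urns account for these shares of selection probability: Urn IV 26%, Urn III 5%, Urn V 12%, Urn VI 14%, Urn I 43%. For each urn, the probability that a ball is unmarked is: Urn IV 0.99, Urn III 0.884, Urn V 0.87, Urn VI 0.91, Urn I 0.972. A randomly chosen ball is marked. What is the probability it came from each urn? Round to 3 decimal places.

Taking complements, P(marked | each) = Urn IV 0.01, Urn III 0.116, Urn V 0.13, Urn VI 0.09, Urn I 0.028.
By Bayes' rule, posterior ∝ prior × likelihood:
  Urn IV: 0.26 × 0.01 = 0.0026
  Urn III: 0.05 × 0.116 = 0.0058
  Urn V: 0.12 × 0.13 = 0.0156
  Urn VI: 0.14 × 0.09 = 0.0126
  Urn I: 0.43 × 0.028 = 0.01204
Sum = 0.04864.
P(Urn IV | marked) = 0.0026/0.04864 ≈ 0.053
P(Urn III | marked) = 0.0058/0.04864 ≈ 0.119
P(Urn V | marked) = 0.0156/0.04864 ≈ 0.321
P(Urn VI | marked) = 0.0126/0.04864 ≈ 0.259
P(Urn I | marked) = 0.01204/0.04864 ≈ 0.248
(Check: 0.053+0.119+0.321+0.259+0.248 = 1.000.)

Urn IV 0.053, Urn III 0.119, Urn V 0.321, Urn VI 0.259, Urn I 0.248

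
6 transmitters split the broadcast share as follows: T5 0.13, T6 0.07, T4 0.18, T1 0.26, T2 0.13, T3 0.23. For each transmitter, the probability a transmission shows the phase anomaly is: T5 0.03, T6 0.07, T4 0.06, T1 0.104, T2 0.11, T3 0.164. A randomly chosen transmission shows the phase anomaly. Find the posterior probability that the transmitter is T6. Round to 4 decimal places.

Compute prior × likelihood for every hypothesis:
  T5: 0.13 × 0.03 = 0.0039
  T6: 0.07 × 0.07 = 0.0049
  T4: 0.18 × 0.06 = 0.0108
  T1: 0.26 × 0.104 = 0.02704
  T2: 0.13 × 0.11 = 0.0143
  T3: 0.23 × 0.164 = 0.03772
Total = 0.09866.
P(T6 | evidence) = 0.0049 / 0.09866 ≈ 0.0497.

0.0497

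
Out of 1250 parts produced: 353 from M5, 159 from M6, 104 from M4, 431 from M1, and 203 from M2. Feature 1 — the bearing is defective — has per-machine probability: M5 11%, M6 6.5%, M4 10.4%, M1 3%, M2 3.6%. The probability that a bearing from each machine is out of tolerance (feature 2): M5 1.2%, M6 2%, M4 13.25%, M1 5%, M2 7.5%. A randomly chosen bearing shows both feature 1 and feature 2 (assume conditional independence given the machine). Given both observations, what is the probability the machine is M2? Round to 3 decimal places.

Compute prior × likelihood for every hypothesis:
  M5: 0.2824 × 0.11 × 0.012 = 0.000372768
  M6: 0.1272 × 0.065 × 0.02 = 0.00016536
  M4: 0.0832 × 0.104 × 0.1325 = 0.001146496
  M1: 0.3448 × 0.03 × 0.05 = 0.0005172
  M2: 0.1624 × 0.036 × 0.075 = 0.00043848
Total = 0.002640304.
P(M2 | evidence) = 0.00043848 / 0.002640304 ≈ 0.166.

0.166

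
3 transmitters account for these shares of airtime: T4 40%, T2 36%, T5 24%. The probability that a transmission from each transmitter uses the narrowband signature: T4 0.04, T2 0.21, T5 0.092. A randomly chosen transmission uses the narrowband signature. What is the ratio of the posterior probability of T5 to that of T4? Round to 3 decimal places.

1.380

Prior × likelihood for each hypothesis:
  T4: 0.4 × 0.04 = 0.016
  T2: 0.36 × 0.21 = 0.0756
  T5: 0.24 × 0.092 = 0.02208
Sum = 0.11368.
The ratio is 0.02208 / 0.016 (the normalizer cancels) = 1.380.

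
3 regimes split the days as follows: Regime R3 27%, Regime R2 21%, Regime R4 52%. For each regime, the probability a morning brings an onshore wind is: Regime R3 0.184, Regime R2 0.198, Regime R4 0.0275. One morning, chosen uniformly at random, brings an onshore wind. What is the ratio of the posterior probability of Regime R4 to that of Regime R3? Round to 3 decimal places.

0.288

By Bayes' rule, posterior ∝ prior × likelihood:
  Regime R3: 0.27 × 0.184 = 0.04968
  Regime R2: 0.21 × 0.198 = 0.04158
  Regime R4: 0.52 × 0.0275 = 0.0143
Sum = 0.10556.
The ratio is 0.0143 / 0.04968 (the normalizer cancels) = 0.288.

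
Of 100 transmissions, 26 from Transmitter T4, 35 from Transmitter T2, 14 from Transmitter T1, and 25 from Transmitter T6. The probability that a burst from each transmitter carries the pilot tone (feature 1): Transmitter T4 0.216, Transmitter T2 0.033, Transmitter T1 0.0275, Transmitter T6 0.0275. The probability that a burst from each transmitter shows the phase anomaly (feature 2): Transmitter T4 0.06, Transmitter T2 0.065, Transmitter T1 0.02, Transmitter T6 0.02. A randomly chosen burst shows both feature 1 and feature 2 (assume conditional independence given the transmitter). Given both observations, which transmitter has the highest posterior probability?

Compute prior × likelihood for every hypothesis:
  Transmitter T4: 0.26 × 0.216 × 0.06 = 0.0033696
  Transmitter T2: 0.35 × 0.033 × 0.065 = 0.00075075
  Transmitter T1: 0.14 × 0.0275 × 0.02 = 0.000077
  Transmitter T6: 0.25 × 0.0275 × 0.02 = 0.0001375
Sum = 0.00433485.
Largest term belongs to Transmitter T4, so Transmitter T4 is most probable.

Transmitter T4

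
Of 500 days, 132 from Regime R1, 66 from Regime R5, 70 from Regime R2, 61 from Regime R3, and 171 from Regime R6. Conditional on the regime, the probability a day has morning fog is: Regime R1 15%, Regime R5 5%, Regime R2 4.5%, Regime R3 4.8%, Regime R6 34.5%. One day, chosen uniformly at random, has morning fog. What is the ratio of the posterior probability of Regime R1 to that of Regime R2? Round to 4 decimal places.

Unnormalized posteriors (prior × likelihood):
  Regime R1: 0.264 × 0.15 = 0.0396
  Regime R5: 0.132 × 0.05 = 0.0066
  Regime R2: 0.14 × 0.045 = 0.0063
  Regime R3: 0.122 × 0.048 = 0.005856
  Regime R6: 0.342 × 0.345 = 0.11799
Total = 0.176346.
The ratio is 0.0396 / 0.0063 (the normalizer cancels) = 6.2857.

6.2857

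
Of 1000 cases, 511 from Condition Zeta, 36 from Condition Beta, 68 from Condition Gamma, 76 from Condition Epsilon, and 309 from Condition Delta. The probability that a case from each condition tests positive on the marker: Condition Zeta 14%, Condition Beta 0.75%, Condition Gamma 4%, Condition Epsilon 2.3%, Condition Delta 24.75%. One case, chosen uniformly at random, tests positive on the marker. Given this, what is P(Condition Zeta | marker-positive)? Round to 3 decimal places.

0.468

By Bayes' rule, posterior ∝ prior × likelihood:
  Condition Zeta: 0.511 × 0.14 = 0.07154
  Condition Beta: 0.036 × 0.0075 = 0.00027
  Condition Gamma: 0.068 × 0.04 = 0.00272
  Condition Epsilon: 0.076 × 0.023 = 0.001748
  Condition Delta: 0.309 × 0.2475 = 0.0764775
Total = 0.1527555.
P(Condition Zeta | evidence) = 0.07154 / 0.1527555 ≈ 0.468.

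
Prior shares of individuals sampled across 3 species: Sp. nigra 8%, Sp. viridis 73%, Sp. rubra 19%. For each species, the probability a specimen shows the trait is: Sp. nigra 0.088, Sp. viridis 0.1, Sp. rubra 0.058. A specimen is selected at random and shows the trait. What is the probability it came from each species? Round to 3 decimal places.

Sp. nigra 0.077, Sp. viridis 0.802, Sp. rubra 0.121

Prior × likelihood for each hypothesis:
  Sp. nigra: 0.08 × 0.088 = 0.00704
  Sp. viridis: 0.73 × 0.1 = 0.073
  Sp. rubra: 0.19 × 0.058 = 0.01102
Normalizing constant = 0.09106.
P(Sp. nigra | trait) = 0.00704/0.09106 ≈ 0.077
P(Sp. viridis | trait) = 0.073/0.09106 ≈ 0.802
P(Sp. rubra | trait) = 0.01102/0.09106 ≈ 0.121
(Check: 0.077+0.802+0.121 = 1.000.)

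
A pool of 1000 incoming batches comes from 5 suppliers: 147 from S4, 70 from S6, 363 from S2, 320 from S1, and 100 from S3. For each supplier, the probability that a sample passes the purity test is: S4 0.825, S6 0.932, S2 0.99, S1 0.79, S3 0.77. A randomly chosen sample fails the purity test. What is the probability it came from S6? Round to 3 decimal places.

Taking complements, P(off-spec | each) = S4 0.175, S6 0.068, S2 0.01, S1 0.21, S3 0.23.
Compute prior × likelihood for every hypothesis:
  S4: 0.147 × 0.175 = 0.025725
  S6: 0.07 × 0.068 = 0.00476
  S2: 0.363 × 0.01 = 0.00363
  S1: 0.32 × 0.21 = 0.0672
  S3: 0.1 × 0.23 = 0.023
Normalizing constant = 0.124315.
P(S6 | evidence) = 0.00476 / 0.124315 ≈ 0.038.

0.038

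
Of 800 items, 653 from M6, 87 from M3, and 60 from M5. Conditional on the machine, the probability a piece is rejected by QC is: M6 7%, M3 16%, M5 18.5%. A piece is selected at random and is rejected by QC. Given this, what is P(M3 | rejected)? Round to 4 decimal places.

0.1968

Prior × likelihood for each hypothesis:
  M6: 0.81625 × 0.07 = 0.0571375
  M3: 0.10875 × 0.16 = 0.0174
  M5: 0.075 × 0.185 = 0.013875
Total = 0.0884125.
P(M3 | evidence) = 0.0174 / 0.0884125 ≈ 0.1968.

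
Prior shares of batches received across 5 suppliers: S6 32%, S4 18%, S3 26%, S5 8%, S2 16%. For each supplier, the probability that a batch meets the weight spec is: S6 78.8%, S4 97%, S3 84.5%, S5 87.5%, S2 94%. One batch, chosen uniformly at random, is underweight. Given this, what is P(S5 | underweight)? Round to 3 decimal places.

0.075

Taking complements, P(underweight | each) = S6 0.212, S4 0.03, S3 0.155, S5 0.125, S2 0.06.
Compute prior × likelihood for every hypothesis:
  S6: 0.32 × 0.212 = 0.06784
  S4: 0.18 × 0.03 = 0.0054
  S3: 0.26 × 0.155 = 0.0403
  S5: 0.08 × 0.125 = 0.01
  S2: 0.16 × 0.06 = 0.0096
Sum = 0.13314.
P(S5 | evidence) = 0.01 / 0.13314 ≈ 0.075.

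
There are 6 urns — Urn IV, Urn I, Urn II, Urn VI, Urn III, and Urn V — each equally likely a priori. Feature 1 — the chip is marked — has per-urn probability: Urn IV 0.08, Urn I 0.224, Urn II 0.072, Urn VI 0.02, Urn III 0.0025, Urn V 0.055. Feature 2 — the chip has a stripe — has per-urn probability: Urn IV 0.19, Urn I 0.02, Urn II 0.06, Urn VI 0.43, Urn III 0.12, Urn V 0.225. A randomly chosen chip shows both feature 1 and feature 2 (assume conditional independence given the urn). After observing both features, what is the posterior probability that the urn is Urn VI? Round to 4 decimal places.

0.1900

With a uniform prior (1/6 each), posterior ∝ likelihood:
  Urn IV: 0.08 × 0.19 = 0.0152
  Urn I: 0.224 × 0.02 = 0.00448
  Urn II: 0.072 × 0.06 = 0.00432
  Urn VI: 0.02 × 0.43 = 0.0086
  Urn III: 0.0025 × 0.12 = 0.0003
  Urn V: 0.055 × 0.225 = 0.012375
Total = 0.045275.
P(Urn VI | evidence) = 0.0086 / 0.045275 ≈ 0.1900.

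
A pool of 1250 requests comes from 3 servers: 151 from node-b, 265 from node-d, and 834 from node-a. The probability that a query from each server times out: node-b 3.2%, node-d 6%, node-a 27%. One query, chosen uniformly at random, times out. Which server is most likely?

node-a

By Bayes' rule, posterior ∝ prior × likelihood:
  node-b: 0.1208 × 0.032 = 0.0038656
  node-d: 0.212 × 0.06 = 0.01272
  node-a: 0.6672 × 0.27 = 0.180144
Normalizing constant = 0.1967296.
Largest term belongs to node-a, so node-a is most probable.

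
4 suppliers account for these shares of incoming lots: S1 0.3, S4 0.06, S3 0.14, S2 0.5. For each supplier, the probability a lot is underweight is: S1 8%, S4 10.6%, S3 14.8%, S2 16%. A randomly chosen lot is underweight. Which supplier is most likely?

S2

Unnormalized posteriors (prior × likelihood):
  S1: 0.3 × 0.08 = 0.024
  S4: 0.06 × 0.106 = 0.00636
  S3: 0.14 × 0.148 = 0.02072
  S2: 0.5 × 0.16 = 0.08
Sum = 0.13108.
Largest term belongs to S2, so S2 is most probable.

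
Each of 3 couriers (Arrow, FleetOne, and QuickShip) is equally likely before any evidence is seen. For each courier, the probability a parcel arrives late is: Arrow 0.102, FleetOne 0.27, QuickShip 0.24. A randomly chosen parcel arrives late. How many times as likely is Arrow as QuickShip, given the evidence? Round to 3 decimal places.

With a uniform prior (1/3 each), posterior ∝ likelihood:
  Arrow: 0.102
  FleetOne: 0.27
  QuickShip: 0.24
Sum = 0.612.
The ratio is 0.102 / 0.24 (the normalizer cancels) = 0.425.

0.425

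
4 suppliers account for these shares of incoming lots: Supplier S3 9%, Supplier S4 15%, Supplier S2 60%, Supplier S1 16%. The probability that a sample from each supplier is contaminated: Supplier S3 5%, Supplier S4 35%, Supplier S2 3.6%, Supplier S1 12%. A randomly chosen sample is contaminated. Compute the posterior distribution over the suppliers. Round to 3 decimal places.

Compute prior × likelihood for every hypothesis:
  Supplier S3: 0.09 × 0.05 = 0.0045
  Supplier S4: 0.15 × 0.35 = 0.0525
  Supplier S2: 0.6 × 0.036 = 0.0216
  Supplier S1: 0.16 × 0.12 = 0.0192
Normalizing constant = 0.0978.
P(Supplier S3 | contaminated) = 0.0045/0.0978 ≈ 0.046
P(Supplier S4 | contaminated) = 0.0525/0.0978 ≈ 0.537
P(Supplier S2 | contaminated) = 0.0216/0.0978 ≈ 0.221
P(Supplier S1 | contaminated) = 0.0192/0.0978 ≈ 0.196
(Check: 0.046+0.537+0.221+0.196 = 1.000.)

Supplier S3 0.046, Supplier S4 0.537, Supplier S2 0.221, Supplier S1 0.196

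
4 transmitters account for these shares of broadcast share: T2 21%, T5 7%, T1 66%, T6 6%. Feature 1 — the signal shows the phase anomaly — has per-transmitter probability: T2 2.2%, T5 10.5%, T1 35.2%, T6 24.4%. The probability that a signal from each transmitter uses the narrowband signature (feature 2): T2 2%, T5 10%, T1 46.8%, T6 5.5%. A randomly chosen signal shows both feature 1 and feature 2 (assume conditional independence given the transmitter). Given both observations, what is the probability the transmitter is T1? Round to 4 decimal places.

Prior × likelihood for each hypothesis:
  T2: 0.21 × 0.022 × 0.02 = 0.0000924
  T5: 0.07 × 0.105 × 0.1 = 0.000735
  T1: 0.66 × 0.352 × 0.468 = 0.10872576
  T6: 0.06 × 0.244 × 0.055 = 0.0008052
Sum = 0.11035836.
P(T1 | evidence) = 0.10872576 / 0.11035836 ≈ 0.9852.

0.9852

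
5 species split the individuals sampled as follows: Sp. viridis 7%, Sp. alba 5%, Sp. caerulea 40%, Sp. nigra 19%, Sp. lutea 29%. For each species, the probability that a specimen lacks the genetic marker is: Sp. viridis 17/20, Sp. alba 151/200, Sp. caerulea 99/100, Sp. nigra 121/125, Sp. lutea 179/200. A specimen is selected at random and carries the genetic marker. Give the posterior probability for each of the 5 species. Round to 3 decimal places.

Taking complements, P(marker | each) = Sp. viridis 0.15, Sp. alba 0.245, Sp. caerulea 0.01, Sp. nigra 0.032, Sp. lutea 0.105.
Prior × likelihood for each hypothesis:
  Sp. viridis: 0.07 × 0.15 = 0.0105
  Sp. alba: 0.05 × 0.245 = 0.01225
  Sp. caerulea: 0.4 × 0.01 = 0.004
  Sp. nigra: 0.19 × 0.032 = 0.00608
  Sp. lutea: 0.29 × 0.105 = 0.03045
Sum = 0.06328.
P(Sp. viridis | marker) = 0.0105/0.06328 ≈ 0.166
P(Sp. alba | marker) = 0.01225/0.06328 ≈ 0.194
P(Sp. caerulea | marker) = 0.004/0.06328 ≈ 0.063
P(Sp. nigra | marker) = 0.00608/0.06328 ≈ 0.096
P(Sp. lutea | marker) = 0.03045/0.06328 ≈ 0.481

Sp. viridis 0.166, Sp. alba 0.194, Sp. caerulea 0.063, Sp. nigra 0.096, Sp. lutea 0.481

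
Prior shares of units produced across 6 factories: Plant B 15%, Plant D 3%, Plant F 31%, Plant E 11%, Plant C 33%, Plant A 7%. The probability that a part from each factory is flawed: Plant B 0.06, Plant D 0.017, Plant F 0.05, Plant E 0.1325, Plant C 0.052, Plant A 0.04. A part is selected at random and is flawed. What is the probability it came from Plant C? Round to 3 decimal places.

0.288

By Bayes' rule, posterior ∝ prior × likelihood:
  Plant B: 0.15 × 0.06 = 0.009
  Plant D: 0.03 × 0.017 = 0.00051
  Plant F: 0.31 × 0.05 = 0.0155
  Plant E: 0.11 × 0.1325 = 0.014575
  Plant C: 0.33 × 0.052 = 0.01716
  Plant A: 0.07 × 0.04 = 0.0028
Total = 0.059545.
P(Plant C | evidence) = 0.01716 / 0.059545 ≈ 0.288.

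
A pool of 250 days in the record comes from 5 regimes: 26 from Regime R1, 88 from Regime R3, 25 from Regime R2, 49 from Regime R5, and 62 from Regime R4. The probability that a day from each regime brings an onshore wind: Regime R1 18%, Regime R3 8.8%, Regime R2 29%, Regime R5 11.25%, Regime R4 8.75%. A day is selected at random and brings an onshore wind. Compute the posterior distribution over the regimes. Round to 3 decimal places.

Regime R1 0.153, Regime R3 0.253, Regime R2 0.237, Regime R5 0.180, Regime R4 0.177

Compute prior × likelihood for every hypothesis:
  Regime R1: 0.104 × 0.18 = 0.01872
  Regime R3: 0.352 × 0.088 = 0.030976
  Regime R2: 0.1 × 0.29 = 0.029
  Regime R5: 0.196 × 0.1125 = 0.02205
  Regime R4: 0.248 × 0.0875 = 0.0217
Sum = 0.122446.
P(Regime R1 | onshore) = 0.01872/0.122446 ≈ 0.153
P(Regime R3 | onshore) = 0.030976/0.122446 ≈ 0.253
P(Regime R2 | onshore) = 0.029/0.122446 ≈ 0.237
P(Regime R5 | onshore) = 0.02205/0.122446 ≈ 0.180
P(Regime R4 | onshore) = 0.0217/0.122446 ≈ 0.177
(Check: 0.153+0.253+0.237+0.180+0.177 = 1.000.)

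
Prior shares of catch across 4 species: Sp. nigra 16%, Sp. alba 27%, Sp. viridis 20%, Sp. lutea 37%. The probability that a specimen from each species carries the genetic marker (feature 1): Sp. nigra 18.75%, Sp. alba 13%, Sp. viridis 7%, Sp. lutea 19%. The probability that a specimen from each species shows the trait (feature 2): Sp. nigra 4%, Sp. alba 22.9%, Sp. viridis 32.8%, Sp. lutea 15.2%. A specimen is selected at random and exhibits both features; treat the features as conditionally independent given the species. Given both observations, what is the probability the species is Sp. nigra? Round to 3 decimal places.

Prior × likelihood for each hypothesis:
  Sp. nigra: 0.16 × 0.1875 × 0.04 = 0.0012
  Sp. alba: 0.27 × 0.13 × 0.229 = 0.0080379
  Sp. viridis: 0.2 × 0.07 × 0.328 = 0.004592
  Sp. lutea: 0.37 × 0.19 × 0.152 = 0.0106856
Total = 0.0245155.
P(Sp. nigra | evidence) = 0.0012 / 0.0245155 ≈ 0.049.

0.049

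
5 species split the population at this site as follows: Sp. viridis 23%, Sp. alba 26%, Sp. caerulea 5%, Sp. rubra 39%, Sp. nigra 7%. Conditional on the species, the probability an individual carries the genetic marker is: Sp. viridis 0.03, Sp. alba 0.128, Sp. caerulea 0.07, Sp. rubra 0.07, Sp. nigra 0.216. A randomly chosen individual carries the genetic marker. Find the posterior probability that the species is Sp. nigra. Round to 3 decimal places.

0.176

By Bayes' rule, posterior ∝ prior × likelihood:
  Sp. viridis: 0.23 × 0.03 = 0.0069
  Sp. alba: 0.26 × 0.128 = 0.03328
  Sp. caerulea: 0.05 × 0.07 = 0.0035
  Sp. rubra: 0.39 × 0.07 = 0.0273
  Sp. nigra: 0.07 × 0.216 = 0.01512
Normalizing constant = 0.0861.
P(Sp. nigra | evidence) = 0.01512 / 0.0861 ≈ 0.176.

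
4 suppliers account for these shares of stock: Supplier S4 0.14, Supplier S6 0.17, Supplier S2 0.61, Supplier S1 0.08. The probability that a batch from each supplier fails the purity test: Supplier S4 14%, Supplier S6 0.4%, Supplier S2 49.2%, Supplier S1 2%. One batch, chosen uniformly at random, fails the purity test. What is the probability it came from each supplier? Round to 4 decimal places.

By Bayes' rule, posterior ∝ prior × likelihood:
  Supplier S4: 0.14 × 0.14 = 0.0196
  Supplier S6: 0.17 × 0.004 = 0.00068
  Supplier S2: 0.61 × 0.492 = 0.30012
  Supplier S1: 0.08 × 0.02 = 0.0016
Normalizing constant = 0.322.
P(Supplier S4 | off-spec) = 0.0196/0.322 ≈ 0.0609
P(Supplier S6 | off-spec) = 0.00068/0.322 ≈ 0.0021
P(Supplier S2 | off-spec) = 0.30012/0.322 ≈ 0.9320
P(Supplier S1 | off-spec) = 0.0016/0.322 ≈ 0.0050

Supplier S4 0.0609, Supplier S6 0.0021, Supplier S2 0.9320, Supplier S1 0.0050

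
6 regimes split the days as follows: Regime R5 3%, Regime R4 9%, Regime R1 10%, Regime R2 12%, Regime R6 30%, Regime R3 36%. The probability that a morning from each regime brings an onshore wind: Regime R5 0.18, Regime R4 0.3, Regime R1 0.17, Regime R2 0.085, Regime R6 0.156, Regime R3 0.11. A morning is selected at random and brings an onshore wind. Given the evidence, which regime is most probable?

Regime R6

Unnormalized posteriors (prior × likelihood):
  Regime R5: 0.03 × 0.18 = 0.0054
  Regime R4: 0.09 × 0.3 = 0.027
  Regime R1: 0.1 × 0.17 = 0.017
  Regime R2: 0.12 × 0.085 = 0.0102
  Regime R6: 0.3 × 0.156 = 0.0468
  Regime R3: 0.36 × 0.11 = 0.0396
Normalizing constant = 0.146.
Largest term belongs to Regime R6, so Regime R6 is most probable.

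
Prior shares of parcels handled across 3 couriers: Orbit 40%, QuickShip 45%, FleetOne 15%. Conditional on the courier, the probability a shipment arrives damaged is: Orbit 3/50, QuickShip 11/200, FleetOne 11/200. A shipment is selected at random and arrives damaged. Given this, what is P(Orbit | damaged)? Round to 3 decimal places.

Unnormalized posteriors (prior × likelihood):
  Orbit: 0.4 × 0.06 = 0.024
  QuickShip: 0.45 × 0.055 = 0.02475
  FleetOne: 0.15 × 0.055 = 0.00825
Total = 0.057.
P(Orbit | evidence) = 0.024 / 0.057 ≈ 0.421.

0.421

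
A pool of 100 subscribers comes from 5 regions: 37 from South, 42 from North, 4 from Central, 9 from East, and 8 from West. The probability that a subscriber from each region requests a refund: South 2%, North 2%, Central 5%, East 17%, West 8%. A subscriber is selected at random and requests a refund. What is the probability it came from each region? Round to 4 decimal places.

Compute prior × likelihood for every hypothesis:
  South: 0.37 × 0.02 = 0.0074
  North: 0.42 × 0.02 = 0.0084
  Central: 0.04 × 0.05 = 0.002
  East: 0.09 × 0.17 = 0.0153
  West: 0.08 × 0.08 = 0.0064
Normalizing constant = 0.0395.
P(South | refund) = 0.0074/0.0395 ≈ 0.1873
P(North | refund) = 0.0084/0.0395 ≈ 0.2127
P(Central | refund) = 0.002/0.0395 ≈ 0.0506
P(East | refund) = 0.0153/0.0395 ≈ 0.3873
P(West | refund) = 0.0064/0.0395 ≈ 0.1620
(Check: 0.1873+0.2127+0.0506+0.3873+0.1620 = 0.9999.)

South 0.1873, North 0.2127, Central 0.0506, East 0.3873, West 0.1620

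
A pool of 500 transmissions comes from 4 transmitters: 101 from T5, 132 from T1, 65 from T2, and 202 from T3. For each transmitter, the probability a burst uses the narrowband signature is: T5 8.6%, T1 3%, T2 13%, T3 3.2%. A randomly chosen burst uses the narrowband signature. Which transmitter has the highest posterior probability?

T5

Compute prior × likelihood for every hypothesis:
  T5: 0.202 × 0.086 = 0.017372
  T1: 0.264 × 0.03 = 0.00792
  T2: 0.13 × 0.13 = 0.0169
  T3: 0.404 × 0.032 = 0.012928
Normalizing constant = 0.05512.
Largest term belongs to T5, so T5 is most probable.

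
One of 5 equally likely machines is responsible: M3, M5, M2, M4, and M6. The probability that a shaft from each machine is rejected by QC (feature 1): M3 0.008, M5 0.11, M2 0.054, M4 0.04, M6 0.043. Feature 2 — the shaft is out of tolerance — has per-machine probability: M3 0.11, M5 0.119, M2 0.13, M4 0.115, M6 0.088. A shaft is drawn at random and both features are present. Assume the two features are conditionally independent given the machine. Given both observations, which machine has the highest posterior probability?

M5

With a uniform prior (1/5 each), posterior ∝ likelihood:
  M3: 0.008 × 0.11 = 0.00088
  M5: 0.11 × 0.119 = 0.01309
  M2: 0.054 × 0.13 = 0.00702
  M4: 0.04 × 0.115 = 0.0046
  M6: 0.043 × 0.088 = 0.003784
Total = 0.029374.
Largest term belongs to M5, so M5 is most probable.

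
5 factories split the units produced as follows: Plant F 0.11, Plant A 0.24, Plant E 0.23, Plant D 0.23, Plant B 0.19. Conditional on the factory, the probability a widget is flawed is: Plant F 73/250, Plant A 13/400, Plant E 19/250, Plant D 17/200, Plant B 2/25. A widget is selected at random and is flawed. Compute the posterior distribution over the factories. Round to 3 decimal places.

Plant F 0.349, Plant A 0.085, Plant E 0.190, Plant D 0.212, Plant B 0.165

Prior × likelihood for each hypothesis:
  Plant F: 0.11 × 0.292 = 0.03212
  Plant A: 0.24 × 0.0325 = 0.0078
  Plant E: 0.23 × 0.076 = 0.01748
  Plant D: 0.23 × 0.085 = 0.01955
  Plant B: 0.19 × 0.08 = 0.0152
Sum = 0.09215.
P(Plant F | flawed) = 0.03212/0.09215 ≈ 0.349
P(Plant A | flawed) = 0.0078/0.09215 ≈ 0.085
P(Plant E | flawed) = 0.01748/0.09215 ≈ 0.190
P(Plant D | flawed) = 0.01955/0.09215 ≈ 0.212
P(Plant B | flawed) = 0.0152/0.09215 ≈ 0.165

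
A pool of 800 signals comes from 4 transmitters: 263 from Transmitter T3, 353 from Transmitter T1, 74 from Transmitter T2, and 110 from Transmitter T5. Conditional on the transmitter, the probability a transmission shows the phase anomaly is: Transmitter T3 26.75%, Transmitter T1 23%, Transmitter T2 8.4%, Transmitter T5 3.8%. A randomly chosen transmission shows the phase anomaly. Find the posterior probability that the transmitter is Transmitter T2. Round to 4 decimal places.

By Bayes' rule, posterior ∝ prior × likelihood:
  Transmitter T3: 0.32875 × 0.2675 = 0.087940625
  Transmitter T1: 0.44125 × 0.23 = 0.1014875
  Transmitter T2: 0.0925 × 0.084 = 0.00777
  Transmitter T5: 0.1375 × 0.038 = 0.005225
Sum = 0.202423125.
P(Transmitter T2 | evidence) = 0.00777 / 0.202423125 ≈ 0.0384.

0.0384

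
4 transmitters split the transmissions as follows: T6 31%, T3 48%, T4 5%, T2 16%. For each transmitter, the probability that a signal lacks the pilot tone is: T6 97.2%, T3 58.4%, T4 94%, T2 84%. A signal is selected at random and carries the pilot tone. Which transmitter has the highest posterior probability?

Taking complements, P(pilot | each) = T6 0.028, T3 0.416, T4 0.06, T2 0.16.
Prior × likelihood for each hypothesis:
  T6: 0.31 × 0.028 = 0.00868
  T3: 0.48 × 0.416 = 0.19968
  T4: 0.05 × 0.06 = 0.003
  T2: 0.16 × 0.16 = 0.0256
Total = 0.23696.
Largest term belongs to T3, so T3 is most probable.

T3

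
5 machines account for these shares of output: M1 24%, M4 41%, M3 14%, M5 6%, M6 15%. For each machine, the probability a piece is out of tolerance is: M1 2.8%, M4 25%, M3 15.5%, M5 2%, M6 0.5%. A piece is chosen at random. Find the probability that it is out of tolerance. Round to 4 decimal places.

0.1329

Prior × likelihood for each hypothesis:
  M1: 0.24 × 0.028 = 0.00672
  M4: 0.41 × 0.25 = 0.1025
  M3: 0.14 × 0.155 = 0.0217
  M5: 0.06 × 0.02 = 0.0012
  M6: 0.15 × 0.005 = 0.00075
P(oversize) = 0.00672 + 0.1025 + 0.0217 + 0.0012 + 0.00075 = 0.13287 → 0.1329.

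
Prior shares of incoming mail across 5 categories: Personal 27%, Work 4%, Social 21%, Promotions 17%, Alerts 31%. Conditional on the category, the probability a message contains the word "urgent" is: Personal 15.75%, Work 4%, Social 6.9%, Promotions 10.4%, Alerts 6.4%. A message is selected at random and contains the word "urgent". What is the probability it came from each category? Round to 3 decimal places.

Prior × likelihood for each hypothesis:
  Personal: 0.27 × 0.1575 = 0.042525
  Work: 0.04 × 0.04 = 0.0016
  Social: 0.21 × 0.069 = 0.01449
  Promotions: 0.17 × 0.104 = 0.01768
  Alerts: 0.31 × 0.064 = 0.01984
Normalizing constant = 0.096135.
P(Personal | urgent-flag) = 0.042525/0.096135 ≈ 0.442
P(Work | urgent-flag) = 0.0016/0.096135 ≈ 0.017
P(Social | urgent-flag) = 0.01449/0.096135 ≈ 0.151
P(Promotions | urgent-flag) = 0.01768/0.096135 ≈ 0.184
P(Alerts | urgent-flag) = 0.01984/0.096135 ≈ 0.206

Personal 0.442, Work 0.017, Social 0.151, Promotions 0.184, Alerts 0.206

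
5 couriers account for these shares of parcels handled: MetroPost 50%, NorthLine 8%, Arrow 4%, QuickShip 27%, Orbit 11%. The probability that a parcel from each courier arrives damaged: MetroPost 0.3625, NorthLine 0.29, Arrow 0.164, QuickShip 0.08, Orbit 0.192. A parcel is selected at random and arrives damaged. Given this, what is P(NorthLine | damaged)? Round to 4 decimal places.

Unnormalized posteriors (prior × likelihood):
  MetroPost: 0.5 × 0.3625 = 0.18125
  NorthLine: 0.08 × 0.29 = 0.0232
  Arrow: 0.04 × 0.164 = 0.00656
  QuickShip: 0.27 × 0.08 = 0.0216
  Orbit: 0.11 × 0.192 = 0.02112
Total = 0.25373.
P(NorthLine | evidence) = 0.0232 / 0.25373 ≈ 0.0914.

0.0914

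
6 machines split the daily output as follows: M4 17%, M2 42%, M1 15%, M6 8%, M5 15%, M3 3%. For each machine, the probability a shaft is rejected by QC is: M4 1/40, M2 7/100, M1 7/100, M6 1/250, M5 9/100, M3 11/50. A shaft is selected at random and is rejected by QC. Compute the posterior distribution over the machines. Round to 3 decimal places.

M4 0.066, M2 0.455, M1 0.163, M6 0.005, M5 0.209, M3 0.102

Unnormalized posteriors (prior × likelihood):
  M4: 0.17 × 0.025 = 0.00425
  M2: 0.42 × 0.07 = 0.0294
  M1: 0.15 × 0.07 = 0.0105
  M6: 0.08 × 0.004 = 0.00032
  M5: 0.15 × 0.09 = 0.0135
  M3: 0.03 × 0.22 = 0.0066
Normalizing constant = 0.06457.
P(M4 | rejected) = 0.00425/0.06457 ≈ 0.066
P(M2 | rejected) = 0.0294/0.06457 ≈ 0.455
P(M1 | rejected) = 0.0105/0.06457 ≈ 0.163
P(M6 | rejected) = 0.00032/0.06457 ≈ 0.005
P(M5 | rejected) = 0.0135/0.06457 ≈ 0.209
P(M3 | rejected) = 0.0066/0.06457 ≈ 0.102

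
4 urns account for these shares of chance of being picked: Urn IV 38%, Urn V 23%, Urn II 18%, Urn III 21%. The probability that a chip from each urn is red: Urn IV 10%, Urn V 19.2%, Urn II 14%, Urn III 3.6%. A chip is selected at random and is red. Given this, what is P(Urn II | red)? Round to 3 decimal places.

0.219

Prior × likelihood for each hypothesis:
  Urn IV: 0.38 × 0.1 = 0.038
  Urn V: 0.23 × 0.192 = 0.04416
  Urn II: 0.18 × 0.14 = 0.0252
  Urn III: 0.21 × 0.036 = 0.00756
Sum = 0.11492.
P(Urn II | evidence) = 0.0252 / 0.11492 ≈ 0.219.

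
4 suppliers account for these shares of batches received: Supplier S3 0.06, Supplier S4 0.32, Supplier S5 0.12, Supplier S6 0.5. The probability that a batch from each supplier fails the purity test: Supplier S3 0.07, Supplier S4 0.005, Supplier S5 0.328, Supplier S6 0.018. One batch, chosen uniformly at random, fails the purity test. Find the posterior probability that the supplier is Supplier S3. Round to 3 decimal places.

Unnormalized posteriors (prior × likelihood):
  Supplier S3: 0.06 × 0.07 = 0.0042
  Supplier S4: 0.32 × 0.005 = 0.0016
  Supplier S5: 0.12 × 0.328 = 0.03936
  Supplier S6: 0.5 × 0.018 = 0.009
Normalizing constant = 0.05416.
P(Supplier S3 | evidence) = 0.0042 / 0.05416 ≈ 0.078.

0.078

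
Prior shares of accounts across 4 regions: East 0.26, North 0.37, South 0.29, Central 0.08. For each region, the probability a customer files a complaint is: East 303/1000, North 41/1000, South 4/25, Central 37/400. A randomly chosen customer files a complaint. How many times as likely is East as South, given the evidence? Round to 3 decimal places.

1.698

Unnormalized posteriors (prior × likelihood):
  East: 0.26 × 0.303 = 0.07878
  North: 0.37 × 0.041 = 0.01517
  South: 0.29 × 0.16 = 0.0464
  Central: 0.08 × 0.0925 = 0.0074
Normalizing constant = 0.14775.
The ratio is 0.07878 / 0.0464 (the normalizer cancels) = 1.698.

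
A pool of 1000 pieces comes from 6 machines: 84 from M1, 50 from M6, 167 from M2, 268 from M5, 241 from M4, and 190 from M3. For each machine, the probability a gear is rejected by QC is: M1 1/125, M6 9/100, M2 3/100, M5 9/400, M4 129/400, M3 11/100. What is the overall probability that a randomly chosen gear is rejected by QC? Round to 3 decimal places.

By Bayes' rule, posterior ∝ prior × likelihood:
  M1: 0.084 × 0.008 = 0.000672
  M6: 0.05 × 0.09 = 0.0045
  M2: 0.167 × 0.03 = 0.00501
  M5: 0.268 × 0.0225 = 0.00603
  M4: 0.241 × 0.3225 = 0.0777225
  M3: 0.19 × 0.11 = 0.0209
P(rejected) = 0.000672 + 0.0045 + 0.00501 + 0.00603 + 0.0777225 + 0.0209 = 0.1148345 → 0.115.

0.115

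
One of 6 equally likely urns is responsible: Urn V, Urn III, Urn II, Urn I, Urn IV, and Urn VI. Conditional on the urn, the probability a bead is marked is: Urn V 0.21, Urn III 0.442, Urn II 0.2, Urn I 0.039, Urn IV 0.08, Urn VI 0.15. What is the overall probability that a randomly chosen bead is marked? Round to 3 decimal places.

0.187

With a uniform prior (1/6 each), posterior ∝ likelihood:
  Urn V: 0.21
  Urn III: 0.442
  Urn II: 0.2
  Urn I: 0.039
  Urn IV: 0.08
  Urn VI: 0.15
P(marked) = (1/6) × (0.21 + 0.442 + 0.2 + 0.039 + 0.08 + 0.15) = 1.121/6 ≈ 0.187.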